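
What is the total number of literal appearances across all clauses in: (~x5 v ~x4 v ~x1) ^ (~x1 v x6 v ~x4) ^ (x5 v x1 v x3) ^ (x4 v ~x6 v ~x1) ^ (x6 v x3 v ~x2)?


Clause lengths: 3, 3, 3, 3, 3.
Sum = 3 + 3 + 3 + 3 + 3 = 15.

15


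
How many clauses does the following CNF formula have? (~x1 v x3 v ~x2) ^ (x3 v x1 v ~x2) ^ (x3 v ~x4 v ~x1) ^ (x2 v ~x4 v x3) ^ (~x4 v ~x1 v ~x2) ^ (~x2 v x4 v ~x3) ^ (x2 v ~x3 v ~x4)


Each group enclosed in parentheses joined by ^ is one clause.
Counting the conjuncts: 7 clauses.

7


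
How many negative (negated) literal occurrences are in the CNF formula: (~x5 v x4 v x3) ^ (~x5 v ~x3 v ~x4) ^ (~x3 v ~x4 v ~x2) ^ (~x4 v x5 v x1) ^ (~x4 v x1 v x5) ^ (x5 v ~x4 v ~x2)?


Scan each clause for negated literals.
Clause 1: 1 negative; Clause 2: 3 negative; Clause 3: 3 negative; Clause 4: 1 negative; Clause 5: 1 negative; Clause 6: 2 negative.
Total negative literal occurrences = 11.

11


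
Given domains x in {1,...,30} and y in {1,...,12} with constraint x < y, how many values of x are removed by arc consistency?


For the constraint x < y, x needs a supporting value in y's domain.
x can be at most 11 (one less than y's maximum).
Valid x values from domain: 11 out of 30.
Pruned = 30 - 11 = 19.

19


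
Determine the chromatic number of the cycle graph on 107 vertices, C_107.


An odd cycle cannot be 2-colored: alternating two colors around the cycle returns to the start with a conflict.
Since 107 is odd, three colors are required (and three suffice).
Chromatic number = 3.

3


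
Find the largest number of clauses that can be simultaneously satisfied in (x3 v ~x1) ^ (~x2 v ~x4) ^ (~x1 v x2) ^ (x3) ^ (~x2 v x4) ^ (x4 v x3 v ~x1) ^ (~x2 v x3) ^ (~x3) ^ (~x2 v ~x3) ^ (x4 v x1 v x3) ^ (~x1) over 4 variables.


Enumerate all 16 truth assignments.
For each, count how many of the 11 clauses are satisfied.
The formula is not fully satisfiable, so the maximum is below 11.
Maximum simultaneously satisfiable clauses = 10.

10


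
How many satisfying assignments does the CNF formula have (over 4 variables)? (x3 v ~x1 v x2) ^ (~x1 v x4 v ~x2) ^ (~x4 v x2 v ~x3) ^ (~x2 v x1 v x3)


Enumerate all 16 truth assignments over 4 variables.
Test each against every clause.
Satisfying assignments found: 8.

8


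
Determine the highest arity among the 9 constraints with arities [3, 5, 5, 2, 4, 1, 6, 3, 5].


The arities are: 3, 5, 5, 2, 4, 1, 6, 3, 5.
Scan for the maximum value.
Maximum arity = 6.

6


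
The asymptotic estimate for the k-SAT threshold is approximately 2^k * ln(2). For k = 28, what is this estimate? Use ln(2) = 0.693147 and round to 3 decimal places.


Using the asymptotic formula: threshold ~ 2^k * ln(2).
2^28 = 268435456.
268435456 * 0.693147 = 186065231.02.

186065231.02


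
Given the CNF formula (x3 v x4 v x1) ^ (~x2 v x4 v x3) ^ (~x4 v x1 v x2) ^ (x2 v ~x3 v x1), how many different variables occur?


Identify each distinct variable in the formula.
Variables found: x1, x2, x3, x4.
Total distinct variables = 4.

4


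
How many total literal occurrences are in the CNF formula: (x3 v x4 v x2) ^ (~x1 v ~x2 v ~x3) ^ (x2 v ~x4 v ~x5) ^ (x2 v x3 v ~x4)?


Clause lengths: 3, 3, 3, 3.
Sum = 3 + 3 + 3 + 3 = 12.

12


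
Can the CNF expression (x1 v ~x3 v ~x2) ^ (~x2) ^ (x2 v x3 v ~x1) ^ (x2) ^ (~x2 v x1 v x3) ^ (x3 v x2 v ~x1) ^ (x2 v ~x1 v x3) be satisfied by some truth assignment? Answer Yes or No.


Check all 8 possible truth assignments.
Number of satisfying assignments found: 0.
The formula is unsatisfiable.

No


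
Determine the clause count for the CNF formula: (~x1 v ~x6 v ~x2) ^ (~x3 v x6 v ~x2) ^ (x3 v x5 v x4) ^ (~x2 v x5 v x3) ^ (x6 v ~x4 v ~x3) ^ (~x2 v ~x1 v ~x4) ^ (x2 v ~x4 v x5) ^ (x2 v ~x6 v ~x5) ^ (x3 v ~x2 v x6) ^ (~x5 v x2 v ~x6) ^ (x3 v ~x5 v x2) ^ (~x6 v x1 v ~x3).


Each group enclosed in parentheses joined by ^ is one clause.
Counting the conjuncts: 12 clauses.

12


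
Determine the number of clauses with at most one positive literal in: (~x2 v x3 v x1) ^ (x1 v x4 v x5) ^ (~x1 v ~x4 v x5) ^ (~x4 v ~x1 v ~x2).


A Horn clause has at most one positive literal.
Clause 1: 2 positive lit(s) -> not Horn
Clause 2: 3 positive lit(s) -> not Horn
Clause 3: 1 positive lit(s) -> Horn
Clause 4: 0 positive lit(s) -> Horn
Total Horn clauses = 2.

2


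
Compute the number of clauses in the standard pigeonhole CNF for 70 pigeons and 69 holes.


The PHP encoding has two parts:
1) At-least-one-hole clauses: 70 (one per pigeon, each with 69 literals).
2) At-most-one-pigeon-per-hole clauses: 69 holes * C(70,2) = 69 * 2415 = 166635.
Total clauses = 70 + 166635 = 166705.

166705


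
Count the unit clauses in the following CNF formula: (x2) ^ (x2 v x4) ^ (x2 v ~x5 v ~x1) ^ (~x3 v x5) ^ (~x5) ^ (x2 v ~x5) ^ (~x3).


A unit clause contains exactly one literal.
Unit clauses found: (x2), (~x5), (~x3).
Count = 3.

3


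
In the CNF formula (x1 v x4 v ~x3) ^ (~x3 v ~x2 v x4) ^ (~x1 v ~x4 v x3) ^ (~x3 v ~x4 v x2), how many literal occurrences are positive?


Scan each clause for unnegated literals.
Clause 1: 2 positive; Clause 2: 1 positive; Clause 3: 1 positive; Clause 4: 1 positive.
Total positive literal occurrences = 5.

5


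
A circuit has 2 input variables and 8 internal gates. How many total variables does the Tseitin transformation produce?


The Tseitin transformation introduces one auxiliary variable per gate.
Total variables = inputs + gates = 2 + 8 = 10.

10


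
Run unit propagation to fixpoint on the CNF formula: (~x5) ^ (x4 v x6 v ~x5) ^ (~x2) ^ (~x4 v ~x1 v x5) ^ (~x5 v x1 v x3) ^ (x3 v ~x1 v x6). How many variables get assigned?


Unit propagation repeatedly assigns the literal in any unit clause, then simplifies.
Assignments in order: x5 = F, x2 = F.
No further unit clauses remain.
Total variables assigned = 2.

2


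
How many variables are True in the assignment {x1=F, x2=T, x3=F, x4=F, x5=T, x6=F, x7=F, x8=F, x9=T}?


The weight is the number of variables assigned True.
True variables: x2, x5, x9.
Weight = 3.

3


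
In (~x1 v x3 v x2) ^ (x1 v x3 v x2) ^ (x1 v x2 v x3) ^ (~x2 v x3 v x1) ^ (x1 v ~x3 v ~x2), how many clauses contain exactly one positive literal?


A definite clause has exactly one positive literal.
Clause 1: 2 positive -> not definite
Clause 2: 3 positive -> not definite
Clause 3: 3 positive -> not definite
Clause 4: 2 positive -> not definite
Clause 5: 1 positive -> definite
Definite clause count = 1.

1


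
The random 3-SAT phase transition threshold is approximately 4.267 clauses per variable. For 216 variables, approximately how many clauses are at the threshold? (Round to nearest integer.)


The 3-SAT phase transition occurs at approximately 4.267 clauses per variable.
m = 4.267 * 216 = 921.672.
Rounded to nearest integer: 922.

922


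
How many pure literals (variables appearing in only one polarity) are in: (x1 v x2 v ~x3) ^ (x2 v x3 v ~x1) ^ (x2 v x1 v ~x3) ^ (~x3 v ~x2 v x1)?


A pure literal appears in only one polarity across all clauses.
No pure literals found.
Count = 0.

0


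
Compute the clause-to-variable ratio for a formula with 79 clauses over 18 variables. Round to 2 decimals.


Clause-to-variable ratio = clauses / variables.
79 / 18 = 4.39.

4.39


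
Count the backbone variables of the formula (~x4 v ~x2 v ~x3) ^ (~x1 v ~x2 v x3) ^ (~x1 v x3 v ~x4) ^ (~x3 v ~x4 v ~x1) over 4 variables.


Find all satisfying assignments: 10 model(s).
Check which variables have the same value in every model.
No variable is fixed across all models.
Backbone size = 0.

0


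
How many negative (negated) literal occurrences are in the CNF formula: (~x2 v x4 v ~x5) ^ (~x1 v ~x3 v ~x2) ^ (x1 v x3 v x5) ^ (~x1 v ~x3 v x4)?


Scan each clause for negated literals.
Clause 1: 2 negative; Clause 2: 3 negative; Clause 3: 0 negative; Clause 4: 2 negative.
Total negative literal occurrences = 7.

7


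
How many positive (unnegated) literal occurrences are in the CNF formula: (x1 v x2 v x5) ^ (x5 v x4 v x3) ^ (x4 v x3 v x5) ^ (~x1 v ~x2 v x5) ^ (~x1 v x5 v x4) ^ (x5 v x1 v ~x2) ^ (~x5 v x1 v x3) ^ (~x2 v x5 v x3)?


Scan each clause for unnegated literals.
Clause 1: 3 positive; Clause 2: 3 positive; Clause 3: 3 positive; Clause 4: 1 positive; Clause 5: 2 positive; Clause 6: 2 positive; Clause 7: 2 positive; Clause 8: 2 positive.
Total positive literal occurrences = 18.

18


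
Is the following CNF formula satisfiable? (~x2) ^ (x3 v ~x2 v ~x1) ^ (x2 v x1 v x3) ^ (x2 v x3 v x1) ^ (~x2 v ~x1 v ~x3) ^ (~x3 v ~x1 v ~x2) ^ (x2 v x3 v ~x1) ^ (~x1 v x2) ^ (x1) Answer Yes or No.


Check all 8 possible truth assignments.
Number of satisfying assignments found: 0.
The formula is unsatisfiable.

No


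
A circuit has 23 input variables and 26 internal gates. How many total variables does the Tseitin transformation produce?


The Tseitin transformation introduces one auxiliary variable per gate.
Total variables = inputs + gates = 23 + 26 = 49.

49


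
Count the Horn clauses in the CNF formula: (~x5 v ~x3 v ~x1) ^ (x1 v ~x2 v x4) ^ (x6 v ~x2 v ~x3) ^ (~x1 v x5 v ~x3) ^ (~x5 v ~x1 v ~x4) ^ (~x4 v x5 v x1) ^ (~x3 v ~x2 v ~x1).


A Horn clause has at most one positive literal.
Clause 1: 0 positive lit(s) -> Horn
Clause 2: 2 positive lit(s) -> not Horn
Clause 3: 1 positive lit(s) -> Horn
Clause 4: 1 positive lit(s) -> Horn
Clause 5: 0 positive lit(s) -> Horn
Clause 6: 2 positive lit(s) -> not Horn
Clause 7: 0 positive lit(s) -> Horn
Total Horn clauses = 5.

5


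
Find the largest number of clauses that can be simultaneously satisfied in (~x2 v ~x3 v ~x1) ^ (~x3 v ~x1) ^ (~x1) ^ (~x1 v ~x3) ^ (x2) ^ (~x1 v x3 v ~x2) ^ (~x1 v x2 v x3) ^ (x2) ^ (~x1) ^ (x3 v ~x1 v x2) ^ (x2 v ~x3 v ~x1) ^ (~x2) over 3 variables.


Enumerate all 8 truth assignments.
For each, count how many of the 12 clauses are satisfied.
The formula is not fully satisfiable, so the maximum is below 12.
Maximum simultaneously satisfiable clauses = 11.

11


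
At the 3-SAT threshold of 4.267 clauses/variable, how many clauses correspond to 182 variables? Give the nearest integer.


The 3-SAT phase transition occurs at approximately 4.267 clauses per variable.
m = 4.267 * 182 = 776.594.
Rounded to nearest integer: 777.

777


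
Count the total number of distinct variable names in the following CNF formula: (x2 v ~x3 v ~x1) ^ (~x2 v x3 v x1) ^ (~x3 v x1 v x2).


Identify each distinct variable in the formula.
Variables found: x1, x2, x3.
Total distinct variables = 3.

3


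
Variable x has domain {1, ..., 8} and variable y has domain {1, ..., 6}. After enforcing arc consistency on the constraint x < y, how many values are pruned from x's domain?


For the constraint x < y, x needs a supporting value in y's domain.
x can be at most 5 (one less than y's maximum).
Valid x values from domain: 5 out of 8.
Pruned = 8 - 5 = 3.

3


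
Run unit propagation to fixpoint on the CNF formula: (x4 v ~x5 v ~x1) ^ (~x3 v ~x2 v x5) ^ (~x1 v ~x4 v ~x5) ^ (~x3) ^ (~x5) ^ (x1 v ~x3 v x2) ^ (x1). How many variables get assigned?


Unit propagation repeatedly assigns the literal in any unit clause, then simplifies.
Assignments in order: x3 = F, x5 = F, x1 = T.
No further unit clauses remain.
Total variables assigned = 3.

3


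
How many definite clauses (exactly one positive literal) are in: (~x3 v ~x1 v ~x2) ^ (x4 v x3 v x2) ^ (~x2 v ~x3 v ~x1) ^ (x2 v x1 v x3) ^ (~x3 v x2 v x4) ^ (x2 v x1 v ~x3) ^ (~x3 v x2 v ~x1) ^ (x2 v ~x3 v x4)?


A definite clause has exactly one positive literal.
Clause 1: 0 positive -> not definite
Clause 2: 3 positive -> not definite
Clause 3: 0 positive -> not definite
Clause 4: 3 positive -> not definite
Clause 5: 2 positive -> not definite
Clause 6: 2 positive -> not definite
Clause 7: 1 positive -> definite
Clause 8: 2 positive -> not definite
Definite clause count = 1.

1


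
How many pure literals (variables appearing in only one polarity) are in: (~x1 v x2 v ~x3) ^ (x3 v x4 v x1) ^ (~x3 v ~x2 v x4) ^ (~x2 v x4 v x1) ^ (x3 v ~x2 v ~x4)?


A pure literal appears in only one polarity across all clauses.
No pure literals found.
Count = 0.

0


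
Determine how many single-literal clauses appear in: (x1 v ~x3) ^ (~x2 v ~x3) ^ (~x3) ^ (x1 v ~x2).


A unit clause contains exactly one literal.
Unit clauses found: (~x3).
Count = 1.

1


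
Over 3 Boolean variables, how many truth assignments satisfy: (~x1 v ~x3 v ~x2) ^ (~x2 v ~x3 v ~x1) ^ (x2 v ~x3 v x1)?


Enumerate all 8 truth assignments over 3 variables.
Test each against every clause.
Satisfying assignments found: 6.

6


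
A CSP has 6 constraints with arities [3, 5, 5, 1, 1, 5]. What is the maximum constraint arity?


The arities are: 3, 5, 5, 1, 1, 5.
Scan for the maximum value.
Maximum arity = 5.

5


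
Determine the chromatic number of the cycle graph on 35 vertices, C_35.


An odd cycle cannot be 2-colored: alternating two colors around the cycle returns to the start with a conflict.
Since 35 is odd, three colors are required (and three suffice).
Chromatic number = 3.

3


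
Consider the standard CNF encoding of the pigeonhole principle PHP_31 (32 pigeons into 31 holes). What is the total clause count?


The PHP encoding has two parts:
1) At-least-one-hole clauses: 32 (one per pigeon, each with 31 literals).
2) At-most-one-pigeon-per-hole clauses: 31 holes * C(32,2) = 31 * 496 = 15376.
Total clauses = 32 + 15376 = 15408.

15408


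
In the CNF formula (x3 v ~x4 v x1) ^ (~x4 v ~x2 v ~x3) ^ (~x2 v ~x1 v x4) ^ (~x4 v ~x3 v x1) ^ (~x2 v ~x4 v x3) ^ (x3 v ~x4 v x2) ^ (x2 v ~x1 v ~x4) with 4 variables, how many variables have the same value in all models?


Find all satisfying assignments: 6 model(s).
Check which variables have the same value in every model.
Fixed variables: x4=F.
Backbone size = 1.

1


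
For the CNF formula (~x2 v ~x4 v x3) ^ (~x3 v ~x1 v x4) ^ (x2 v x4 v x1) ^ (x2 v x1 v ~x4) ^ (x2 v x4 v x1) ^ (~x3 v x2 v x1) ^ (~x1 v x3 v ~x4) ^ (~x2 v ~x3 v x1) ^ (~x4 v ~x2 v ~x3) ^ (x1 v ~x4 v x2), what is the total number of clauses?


Each group enclosed in parentheses joined by ^ is one clause.
Counting the conjuncts: 10 clauses.

10


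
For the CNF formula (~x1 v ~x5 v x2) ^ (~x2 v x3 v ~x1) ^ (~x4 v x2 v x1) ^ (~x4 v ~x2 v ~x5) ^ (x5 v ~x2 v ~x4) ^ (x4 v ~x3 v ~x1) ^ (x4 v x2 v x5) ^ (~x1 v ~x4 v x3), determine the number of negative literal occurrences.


Scan each clause for negated literals.
Clause 1: 2 negative; Clause 2: 2 negative; Clause 3: 1 negative; Clause 4: 3 negative; Clause 5: 2 negative; Clause 6: 2 negative; Clause 7: 0 negative; Clause 8: 2 negative.
Total negative literal occurrences = 14.

14


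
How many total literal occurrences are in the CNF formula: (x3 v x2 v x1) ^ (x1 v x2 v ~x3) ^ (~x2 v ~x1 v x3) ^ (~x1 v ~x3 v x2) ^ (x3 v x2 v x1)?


Clause lengths: 3, 3, 3, 3, 3.
Sum = 3 + 3 + 3 + 3 + 3 = 15.

15


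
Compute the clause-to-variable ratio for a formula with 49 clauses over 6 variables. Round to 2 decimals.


Clause-to-variable ratio = clauses / variables.
49 / 6 = 8.17.

8.17


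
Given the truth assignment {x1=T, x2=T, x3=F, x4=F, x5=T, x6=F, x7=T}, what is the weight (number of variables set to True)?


The weight is the number of variables assigned True.
True variables: x1, x2, x5, x7.
Weight = 4.

4


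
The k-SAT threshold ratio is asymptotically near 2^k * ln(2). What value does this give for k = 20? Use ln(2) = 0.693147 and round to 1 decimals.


Using the asymptotic formula: threshold ~ 2^k * ln(2).
2^20 = 1048576.
1048576 * 0.693147 = 726817.3.

726817.3


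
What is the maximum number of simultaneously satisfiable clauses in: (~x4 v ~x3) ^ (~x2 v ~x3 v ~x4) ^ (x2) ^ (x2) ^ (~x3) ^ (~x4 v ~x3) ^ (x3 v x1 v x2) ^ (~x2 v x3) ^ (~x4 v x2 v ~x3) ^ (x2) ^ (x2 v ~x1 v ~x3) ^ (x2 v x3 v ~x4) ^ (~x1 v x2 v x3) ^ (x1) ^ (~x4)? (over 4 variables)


Enumerate all 16 truth assignments.
For each, count how many of the 15 clauses are satisfied.
The formula is not fully satisfiable, so the maximum is below 15.
Maximum simultaneously satisfiable clauses = 14.

14


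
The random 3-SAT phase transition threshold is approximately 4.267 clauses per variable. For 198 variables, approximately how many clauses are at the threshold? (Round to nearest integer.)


The 3-SAT phase transition occurs at approximately 4.267 clauses per variable.
m = 4.267 * 198 = 844.866.
Rounded to nearest integer: 845.

845


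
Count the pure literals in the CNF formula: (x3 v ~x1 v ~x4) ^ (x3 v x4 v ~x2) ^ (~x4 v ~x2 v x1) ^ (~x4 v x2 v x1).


A pure literal appears in only one polarity across all clauses.
Pure literals: x3 (positive only).
Count = 1.

1


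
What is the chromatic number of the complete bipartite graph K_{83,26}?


K_{83,26} is bipartite by definition: the two parts are independent sets, with every edge crossing between them.
Color all vertices in one part with color 1 and all vertices in the other part with color 2.
Since the graph has at least one edge, one color does not suffice.
Chromatic number = 2.

2


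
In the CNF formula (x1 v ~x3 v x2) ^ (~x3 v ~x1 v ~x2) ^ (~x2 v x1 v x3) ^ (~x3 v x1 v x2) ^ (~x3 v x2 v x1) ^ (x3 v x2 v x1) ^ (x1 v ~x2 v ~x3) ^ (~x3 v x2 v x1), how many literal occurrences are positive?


Scan each clause for unnegated literals.
Clause 1: 2 positive; Clause 2: 0 positive; Clause 3: 2 positive; Clause 4: 2 positive; Clause 5: 2 positive; Clause 6: 3 positive; Clause 7: 1 positive; Clause 8: 2 positive.
Total positive literal occurrences = 14.

14


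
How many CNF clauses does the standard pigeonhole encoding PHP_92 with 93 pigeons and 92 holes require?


The PHP encoding has two parts:
1) At-least-one-hole clauses: 93 (one per pigeon, each with 92 literals).
2) At-most-one-pigeon-per-hole clauses: 92 holes * C(93,2) = 92 * 4278 = 393576.
Total clauses = 93 + 393576 = 393669.

393669


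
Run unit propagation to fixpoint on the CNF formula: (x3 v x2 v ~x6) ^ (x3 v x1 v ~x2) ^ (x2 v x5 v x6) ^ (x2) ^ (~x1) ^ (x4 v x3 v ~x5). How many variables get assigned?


Unit propagation repeatedly assigns the literal in any unit clause, then simplifies.
Assignments in order: x2 = T, x1 = F, x3 = T.
No further unit clauses remain.
Total variables assigned = 3.

3


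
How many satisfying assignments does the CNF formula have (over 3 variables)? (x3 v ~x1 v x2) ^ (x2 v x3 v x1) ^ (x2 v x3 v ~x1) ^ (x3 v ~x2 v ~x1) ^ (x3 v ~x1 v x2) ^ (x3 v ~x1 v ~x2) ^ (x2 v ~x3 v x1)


Enumerate all 8 truth assignments over 3 variables.
Test each against every clause.
Satisfying assignments found: 4.

4


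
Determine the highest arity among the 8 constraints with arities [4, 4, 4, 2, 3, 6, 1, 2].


The arities are: 4, 4, 4, 2, 3, 6, 1, 2.
Scan for the maximum value.
Maximum arity = 6.

6


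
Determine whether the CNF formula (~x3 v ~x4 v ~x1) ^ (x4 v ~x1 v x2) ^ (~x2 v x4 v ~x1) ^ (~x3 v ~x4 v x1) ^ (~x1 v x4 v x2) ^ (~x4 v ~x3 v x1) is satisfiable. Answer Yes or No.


Check all 16 possible truth assignments.
Number of satisfying assignments found: 8.
The formula is satisfiable.

Yes


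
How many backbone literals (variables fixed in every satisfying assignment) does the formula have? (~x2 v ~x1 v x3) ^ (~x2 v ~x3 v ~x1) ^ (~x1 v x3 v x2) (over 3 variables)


Find all satisfying assignments: 5 model(s).
Check which variables have the same value in every model.
No variable is fixed across all models.
Backbone size = 0.

0


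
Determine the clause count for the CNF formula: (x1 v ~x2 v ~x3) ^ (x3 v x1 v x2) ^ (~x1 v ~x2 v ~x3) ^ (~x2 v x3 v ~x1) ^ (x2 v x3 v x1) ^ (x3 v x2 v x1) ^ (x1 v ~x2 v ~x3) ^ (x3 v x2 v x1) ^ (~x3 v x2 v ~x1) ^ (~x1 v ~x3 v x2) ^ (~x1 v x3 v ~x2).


Each group enclosed in parentheses joined by ^ is one clause.
Counting the conjuncts: 11 clauses.

11


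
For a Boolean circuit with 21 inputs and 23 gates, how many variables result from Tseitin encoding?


The Tseitin transformation introduces one auxiliary variable per gate.
Total variables = inputs + gates = 21 + 23 = 44.

44


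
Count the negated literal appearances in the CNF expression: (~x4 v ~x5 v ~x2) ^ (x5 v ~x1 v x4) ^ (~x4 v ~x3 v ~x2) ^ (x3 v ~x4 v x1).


Scan each clause for negated literals.
Clause 1: 3 negative; Clause 2: 1 negative; Clause 3: 3 negative; Clause 4: 1 negative.
Total negative literal occurrences = 8.

8


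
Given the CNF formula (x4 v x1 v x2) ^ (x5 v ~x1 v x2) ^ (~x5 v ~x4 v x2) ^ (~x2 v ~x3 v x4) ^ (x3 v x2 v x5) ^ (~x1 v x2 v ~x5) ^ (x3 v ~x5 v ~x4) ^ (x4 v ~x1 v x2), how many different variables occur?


Identify each distinct variable in the formula.
Variables found: x1, x2, x3, x4, x5.
Total distinct variables = 5.

5


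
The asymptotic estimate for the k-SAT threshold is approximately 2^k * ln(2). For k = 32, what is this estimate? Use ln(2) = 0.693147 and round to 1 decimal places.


Using the asymptotic formula: threshold ~ 2^k * ln(2).
2^32 = 4294967296.
4294967296 * 0.693147 = 2977043696.3.

2977043696.3


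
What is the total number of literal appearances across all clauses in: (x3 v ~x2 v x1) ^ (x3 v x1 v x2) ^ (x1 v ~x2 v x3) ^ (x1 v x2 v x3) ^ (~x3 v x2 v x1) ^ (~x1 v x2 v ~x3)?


Clause lengths: 3, 3, 3, 3, 3, 3.
Sum = 3 + 3 + 3 + 3 + 3 + 3 = 18.

18


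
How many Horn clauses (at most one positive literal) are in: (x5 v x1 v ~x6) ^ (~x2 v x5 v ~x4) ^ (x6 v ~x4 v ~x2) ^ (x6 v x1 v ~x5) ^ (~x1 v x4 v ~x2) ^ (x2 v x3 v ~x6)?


A Horn clause has at most one positive literal.
Clause 1: 2 positive lit(s) -> not Horn
Clause 2: 1 positive lit(s) -> Horn
Clause 3: 1 positive lit(s) -> Horn
Clause 4: 2 positive lit(s) -> not Horn
Clause 5: 1 positive lit(s) -> Horn
Clause 6: 2 positive lit(s) -> not Horn
Total Horn clauses = 3.

3


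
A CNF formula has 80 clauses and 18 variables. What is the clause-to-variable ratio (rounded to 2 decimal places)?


Clause-to-variable ratio = clauses / variables.
80 / 18 = 4.44.

4.44


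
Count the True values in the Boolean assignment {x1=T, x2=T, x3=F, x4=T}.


The weight is the number of variables assigned True.
True variables: x1, x2, x4.
Weight = 3.

3


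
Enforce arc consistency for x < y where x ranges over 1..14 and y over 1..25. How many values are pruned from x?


For the constraint x < y, x needs a supporting value in y's domain.
x can be at most 24 (one less than y's maximum).
Valid x values from domain: 14 out of 14.
Pruned = 14 - 14 = 0.

0


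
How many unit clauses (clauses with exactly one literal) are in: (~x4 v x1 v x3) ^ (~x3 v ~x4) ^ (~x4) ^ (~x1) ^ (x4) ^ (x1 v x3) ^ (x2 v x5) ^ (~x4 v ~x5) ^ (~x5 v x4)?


A unit clause contains exactly one literal.
Unit clauses found: (~x4), (~x1), (x4).
Count = 3.

3


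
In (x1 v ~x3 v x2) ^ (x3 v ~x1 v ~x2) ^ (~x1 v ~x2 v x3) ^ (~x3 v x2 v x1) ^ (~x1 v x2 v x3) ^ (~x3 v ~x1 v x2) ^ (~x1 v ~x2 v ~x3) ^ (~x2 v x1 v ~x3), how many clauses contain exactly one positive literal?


A definite clause has exactly one positive literal.
Clause 1: 2 positive -> not definite
Clause 2: 1 positive -> definite
Clause 3: 1 positive -> definite
Clause 4: 2 positive -> not definite
Clause 5: 2 positive -> not definite
Clause 6: 1 positive -> definite
Clause 7: 0 positive -> not definite
Clause 8: 1 positive -> definite
Definite clause count = 4.

4


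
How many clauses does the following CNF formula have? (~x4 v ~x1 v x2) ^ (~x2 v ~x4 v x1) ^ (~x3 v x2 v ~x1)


Each group enclosed in parentheses joined by ^ is one clause.
Counting the conjuncts: 3 clauses.

3


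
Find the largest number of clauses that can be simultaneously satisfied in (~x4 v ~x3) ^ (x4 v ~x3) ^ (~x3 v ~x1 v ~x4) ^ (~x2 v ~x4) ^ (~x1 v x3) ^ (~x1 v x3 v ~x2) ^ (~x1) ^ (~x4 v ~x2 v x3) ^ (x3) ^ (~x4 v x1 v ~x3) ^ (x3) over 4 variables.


Enumerate all 16 truth assignments.
For each, count how many of the 11 clauses are satisfied.
The formula is not fully satisfiable, so the maximum is below 11.
Maximum simultaneously satisfiable clauses = 10.

10


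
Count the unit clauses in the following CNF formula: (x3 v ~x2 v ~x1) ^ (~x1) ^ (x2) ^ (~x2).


A unit clause contains exactly one literal.
Unit clauses found: (~x1), (x2), (~x2).
Count = 3.

3


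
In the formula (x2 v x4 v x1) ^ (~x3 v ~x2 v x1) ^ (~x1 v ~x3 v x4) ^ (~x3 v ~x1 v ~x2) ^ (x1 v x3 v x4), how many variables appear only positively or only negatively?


A pure literal appears in only one polarity across all clauses.
Pure literals: x4 (positive only).
Count = 1.

1


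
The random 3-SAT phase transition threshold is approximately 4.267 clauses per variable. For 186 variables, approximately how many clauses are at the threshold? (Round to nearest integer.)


The 3-SAT phase transition occurs at approximately 4.267 clauses per variable.
m = 4.267 * 186 = 793.662.
Rounded to nearest integer: 794.

794


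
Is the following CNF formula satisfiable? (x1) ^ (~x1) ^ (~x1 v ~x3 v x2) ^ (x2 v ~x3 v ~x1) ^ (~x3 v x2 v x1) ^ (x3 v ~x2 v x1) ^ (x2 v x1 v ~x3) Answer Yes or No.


Check all 8 possible truth assignments.
Number of satisfying assignments found: 0.
The formula is unsatisfiable.

No


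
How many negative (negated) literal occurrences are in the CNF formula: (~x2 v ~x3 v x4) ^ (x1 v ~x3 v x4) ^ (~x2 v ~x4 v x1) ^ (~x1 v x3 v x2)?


Scan each clause for negated literals.
Clause 1: 2 negative; Clause 2: 1 negative; Clause 3: 2 negative; Clause 4: 1 negative.
Total negative literal occurrences = 6.

6


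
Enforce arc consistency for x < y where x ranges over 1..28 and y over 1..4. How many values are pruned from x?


For the constraint x < y, x needs a supporting value in y's domain.
x can be at most 3 (one less than y's maximum).
Valid x values from domain: 3 out of 28.
Pruned = 28 - 3 = 25.

25


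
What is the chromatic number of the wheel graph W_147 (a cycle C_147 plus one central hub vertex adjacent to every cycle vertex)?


W_147 consists of the cycle C_147 together with a hub vertex adjacent to every cycle vertex.
The cycle C_147 needs 3 colors (odd cycle -> 3).
The hub is adjacent to every cycle vertex, so it must receive a new color distinct from all of them.
Chromatic number = 3 + 1 = 4.

4


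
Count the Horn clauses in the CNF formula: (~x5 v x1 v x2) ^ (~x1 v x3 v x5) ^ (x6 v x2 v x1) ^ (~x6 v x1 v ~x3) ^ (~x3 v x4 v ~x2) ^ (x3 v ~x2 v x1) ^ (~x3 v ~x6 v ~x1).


A Horn clause has at most one positive literal.
Clause 1: 2 positive lit(s) -> not Horn
Clause 2: 2 positive lit(s) -> not Horn
Clause 3: 3 positive lit(s) -> not Horn
Clause 4: 1 positive lit(s) -> Horn
Clause 5: 1 positive lit(s) -> Horn
Clause 6: 2 positive lit(s) -> not Horn
Clause 7: 0 positive lit(s) -> Horn
Total Horn clauses = 3.

3


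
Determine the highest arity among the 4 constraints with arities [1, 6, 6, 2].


The arities are: 1, 6, 6, 2.
Scan for the maximum value.
Maximum arity = 6.

6


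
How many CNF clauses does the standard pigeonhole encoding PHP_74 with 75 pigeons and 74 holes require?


The PHP encoding has two parts:
1) At-least-one-hole clauses: 75 (one per pigeon, each with 74 literals).
2) At-most-one-pigeon-per-hole clauses: 74 holes * C(75,2) = 74 * 2775 = 205350.
Total clauses = 75 + 205350 = 205425.

205425


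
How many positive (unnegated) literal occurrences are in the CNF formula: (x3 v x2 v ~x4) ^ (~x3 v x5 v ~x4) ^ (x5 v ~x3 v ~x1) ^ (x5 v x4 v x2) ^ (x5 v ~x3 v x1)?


Scan each clause for unnegated literals.
Clause 1: 2 positive; Clause 2: 1 positive; Clause 3: 1 positive; Clause 4: 3 positive; Clause 5: 2 positive.
Total positive literal occurrences = 9.

9


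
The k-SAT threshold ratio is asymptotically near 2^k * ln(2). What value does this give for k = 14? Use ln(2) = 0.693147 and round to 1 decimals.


Using the asymptotic formula: threshold ~ 2^k * ln(2).
2^14 = 16384.
16384 * 0.693147 = 11356.5.

11356.5


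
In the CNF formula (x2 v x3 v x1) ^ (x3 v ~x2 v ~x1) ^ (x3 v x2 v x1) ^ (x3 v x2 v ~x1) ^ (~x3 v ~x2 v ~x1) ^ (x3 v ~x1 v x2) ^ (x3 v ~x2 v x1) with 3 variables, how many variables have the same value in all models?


Find all satisfying assignments: 3 model(s).
Check which variables have the same value in every model.
Fixed variables: x3=T.
Backbone size = 1.

1


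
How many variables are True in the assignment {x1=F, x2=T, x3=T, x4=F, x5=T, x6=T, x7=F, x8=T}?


The weight is the number of variables assigned True.
True variables: x2, x3, x5, x6, x8.
Weight = 5.

5


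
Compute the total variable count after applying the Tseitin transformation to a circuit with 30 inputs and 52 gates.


The Tseitin transformation introduces one auxiliary variable per gate.
Total variables = inputs + gates = 30 + 52 = 82.

82


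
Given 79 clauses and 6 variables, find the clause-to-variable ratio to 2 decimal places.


Clause-to-variable ratio = clauses / variables.
79 / 6 = 13.17.

13.17


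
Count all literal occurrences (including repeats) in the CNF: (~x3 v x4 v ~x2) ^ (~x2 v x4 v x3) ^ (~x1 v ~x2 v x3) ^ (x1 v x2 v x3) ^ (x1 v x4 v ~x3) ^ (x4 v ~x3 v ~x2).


Clause lengths: 3, 3, 3, 3, 3, 3.
Sum = 3 + 3 + 3 + 3 + 3 + 3 = 18.

18


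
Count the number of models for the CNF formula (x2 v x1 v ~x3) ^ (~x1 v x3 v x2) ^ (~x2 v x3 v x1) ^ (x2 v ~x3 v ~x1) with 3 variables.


Enumerate all 8 truth assignments over 3 variables.
Test each against every clause.
Satisfying assignments found: 4.

4


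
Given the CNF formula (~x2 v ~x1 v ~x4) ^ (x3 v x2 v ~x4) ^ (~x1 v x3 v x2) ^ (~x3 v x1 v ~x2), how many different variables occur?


Identify each distinct variable in the formula.
Variables found: x1, x2, x3, x4.
Total distinct variables = 4.

4


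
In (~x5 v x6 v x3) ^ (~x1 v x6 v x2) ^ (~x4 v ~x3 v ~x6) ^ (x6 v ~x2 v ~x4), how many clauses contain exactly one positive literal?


A definite clause has exactly one positive literal.
Clause 1: 2 positive -> not definite
Clause 2: 2 positive -> not definite
Clause 3: 0 positive -> not definite
Clause 4: 1 positive -> definite
Definite clause count = 1.

1


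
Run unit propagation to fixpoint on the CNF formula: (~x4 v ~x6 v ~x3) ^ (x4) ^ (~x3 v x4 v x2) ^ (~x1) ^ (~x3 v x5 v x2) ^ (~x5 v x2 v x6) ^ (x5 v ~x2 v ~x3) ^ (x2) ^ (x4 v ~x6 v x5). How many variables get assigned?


Unit propagation repeatedly assigns the literal in any unit clause, then simplifies.
Assignments in order: x4 = T, x1 = F, x2 = T.
No further unit clauses remain.
Total variables assigned = 3.

3


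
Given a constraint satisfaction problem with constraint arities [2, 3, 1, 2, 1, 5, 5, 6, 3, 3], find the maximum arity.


The arities are: 2, 3, 1, 2, 1, 5, 5, 6, 3, 3.
Scan for the maximum value.
Maximum arity = 6.

6


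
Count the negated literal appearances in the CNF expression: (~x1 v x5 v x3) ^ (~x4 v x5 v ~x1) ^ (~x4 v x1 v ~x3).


Scan each clause for negated literals.
Clause 1: 1 negative; Clause 2: 2 negative; Clause 3: 2 negative.
Total negative literal occurrences = 5.

5


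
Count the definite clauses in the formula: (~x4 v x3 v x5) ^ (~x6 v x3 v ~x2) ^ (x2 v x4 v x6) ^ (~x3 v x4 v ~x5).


A definite clause has exactly one positive literal.
Clause 1: 2 positive -> not definite
Clause 2: 1 positive -> definite
Clause 3: 3 positive -> not definite
Clause 4: 1 positive -> definite
Definite clause count = 2.

2


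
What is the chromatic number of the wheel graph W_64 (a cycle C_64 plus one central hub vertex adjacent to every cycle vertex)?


W_64 consists of the cycle C_64 together with a hub vertex adjacent to every cycle vertex.
The cycle C_64 needs 2 colors (even cycle -> 2).
The hub is adjacent to every cycle vertex, so it must receive a new color distinct from all of them.
Chromatic number = 2 + 1 = 3.

3


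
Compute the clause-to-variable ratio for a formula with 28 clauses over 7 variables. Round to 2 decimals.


Clause-to-variable ratio = clauses / variables.
28 / 7 = 4.0.

4.0


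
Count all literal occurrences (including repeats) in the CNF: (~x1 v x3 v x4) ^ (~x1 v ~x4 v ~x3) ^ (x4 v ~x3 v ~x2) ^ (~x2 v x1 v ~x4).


Clause lengths: 3, 3, 3, 3.
Sum = 3 + 3 + 3 + 3 = 12.

12


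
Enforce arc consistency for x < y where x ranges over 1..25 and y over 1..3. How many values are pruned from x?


For the constraint x < y, x needs a supporting value in y's domain.
x can be at most 2 (one less than y's maximum).
Valid x values from domain: 2 out of 25.
Pruned = 25 - 2 = 23.

23


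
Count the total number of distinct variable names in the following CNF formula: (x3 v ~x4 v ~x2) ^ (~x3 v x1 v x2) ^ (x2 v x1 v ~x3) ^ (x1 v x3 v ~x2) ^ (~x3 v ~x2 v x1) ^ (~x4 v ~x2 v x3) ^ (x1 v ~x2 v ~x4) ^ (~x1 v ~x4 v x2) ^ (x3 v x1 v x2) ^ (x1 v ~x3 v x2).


Identify each distinct variable in the formula.
Variables found: x1, x2, x3, x4.
Total distinct variables = 4.

4


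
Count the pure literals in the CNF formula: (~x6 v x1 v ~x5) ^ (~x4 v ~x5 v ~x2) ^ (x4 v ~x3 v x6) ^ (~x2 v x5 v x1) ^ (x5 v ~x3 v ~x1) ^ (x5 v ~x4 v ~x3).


A pure literal appears in only one polarity across all clauses.
Pure literals: x2 (negative only), x3 (negative only).
Count = 2.

2


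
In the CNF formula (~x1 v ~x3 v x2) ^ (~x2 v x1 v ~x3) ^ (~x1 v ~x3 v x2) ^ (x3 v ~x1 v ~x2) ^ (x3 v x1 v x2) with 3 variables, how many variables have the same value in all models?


Find all satisfying assignments: 4 model(s).
Check which variables have the same value in every model.
No variable is fixed across all models.
Backbone size = 0.

0


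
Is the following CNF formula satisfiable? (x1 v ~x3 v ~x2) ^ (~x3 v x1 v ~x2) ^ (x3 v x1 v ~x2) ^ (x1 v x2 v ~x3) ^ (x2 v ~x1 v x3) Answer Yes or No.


Check all 8 possible truth assignments.
Number of satisfying assignments found: 4.
The formula is satisfiable.

Yes


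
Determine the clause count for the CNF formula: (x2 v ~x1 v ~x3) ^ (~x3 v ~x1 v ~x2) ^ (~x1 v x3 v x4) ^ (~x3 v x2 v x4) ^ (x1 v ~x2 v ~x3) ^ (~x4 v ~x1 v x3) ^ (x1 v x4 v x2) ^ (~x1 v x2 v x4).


Each group enclosed in parentheses joined by ^ is one clause.
Counting the conjuncts: 8 clauses.

8


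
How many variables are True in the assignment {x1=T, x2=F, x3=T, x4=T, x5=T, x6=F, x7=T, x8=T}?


The weight is the number of variables assigned True.
True variables: x1, x3, x4, x5, x7, x8.
Weight = 6.

6


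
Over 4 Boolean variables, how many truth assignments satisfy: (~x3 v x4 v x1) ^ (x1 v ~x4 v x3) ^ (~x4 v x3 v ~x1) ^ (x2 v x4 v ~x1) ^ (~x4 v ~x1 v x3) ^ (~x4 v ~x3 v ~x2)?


Enumerate all 16 truth assignments over 4 variables.
Test each against every clause.
Satisfying assignments found: 6.

6


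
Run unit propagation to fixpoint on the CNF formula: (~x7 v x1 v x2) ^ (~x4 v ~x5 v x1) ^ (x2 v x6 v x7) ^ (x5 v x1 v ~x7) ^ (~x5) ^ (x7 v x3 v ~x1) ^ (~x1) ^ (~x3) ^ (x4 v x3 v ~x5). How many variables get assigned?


Unit propagation repeatedly assigns the literal in any unit clause, then simplifies.
Assignments in order: x5 = F, x1 = F, x7 = F, x3 = F.
No further unit clauses remain.
Total variables assigned = 4.

4


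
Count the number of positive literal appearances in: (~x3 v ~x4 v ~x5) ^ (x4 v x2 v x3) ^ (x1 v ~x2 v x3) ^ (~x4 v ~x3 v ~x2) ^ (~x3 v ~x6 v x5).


Scan each clause for unnegated literals.
Clause 1: 0 positive; Clause 2: 3 positive; Clause 3: 2 positive; Clause 4: 0 positive; Clause 5: 1 positive.
Total positive literal occurrences = 6.

6


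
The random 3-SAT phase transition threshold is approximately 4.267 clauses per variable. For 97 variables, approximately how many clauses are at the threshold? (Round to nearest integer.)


The 3-SAT phase transition occurs at approximately 4.267 clauses per variable.
m = 4.267 * 97 = 413.899.
Rounded to nearest integer: 414.

414


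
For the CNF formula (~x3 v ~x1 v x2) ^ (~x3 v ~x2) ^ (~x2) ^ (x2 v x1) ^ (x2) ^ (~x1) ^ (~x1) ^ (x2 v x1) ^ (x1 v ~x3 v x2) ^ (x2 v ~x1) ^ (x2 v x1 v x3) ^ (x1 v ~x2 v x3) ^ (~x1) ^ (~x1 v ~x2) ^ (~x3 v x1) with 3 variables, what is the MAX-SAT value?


Enumerate all 8 truth assignments.
For each, count how many of the 15 clauses are satisfied.
The formula is not fully satisfiable, so the maximum is below 15.
Maximum simultaneously satisfiable clauses = 13.

13


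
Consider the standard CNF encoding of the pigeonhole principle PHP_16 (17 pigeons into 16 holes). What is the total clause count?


The PHP encoding has two parts:
1) At-least-one-hole clauses: 17 (one per pigeon, each with 16 literals).
2) At-most-one-pigeon-per-hole clauses: 16 holes * C(17,2) = 16 * 136 = 2176.
Total clauses = 17 + 2176 = 2193.

2193


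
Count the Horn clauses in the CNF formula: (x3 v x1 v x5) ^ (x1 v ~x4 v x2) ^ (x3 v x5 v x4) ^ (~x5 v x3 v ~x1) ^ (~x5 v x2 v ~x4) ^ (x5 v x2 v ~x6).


A Horn clause has at most one positive literal.
Clause 1: 3 positive lit(s) -> not Horn
Clause 2: 2 positive lit(s) -> not Horn
Clause 3: 3 positive lit(s) -> not Horn
Clause 4: 1 positive lit(s) -> Horn
Clause 5: 1 positive lit(s) -> Horn
Clause 6: 2 positive lit(s) -> not Horn
Total Horn clauses = 2.

2


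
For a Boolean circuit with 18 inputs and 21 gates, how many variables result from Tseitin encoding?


The Tseitin transformation introduces one auxiliary variable per gate.
Total variables = inputs + gates = 18 + 21 = 39.

39


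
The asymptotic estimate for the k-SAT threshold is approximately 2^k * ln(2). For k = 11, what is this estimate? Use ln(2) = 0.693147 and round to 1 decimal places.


Using the asymptotic formula: threshold ~ 2^k * ln(2).
2^11 = 2048.
2048 * 0.693147 = 1419.6.

1419.6


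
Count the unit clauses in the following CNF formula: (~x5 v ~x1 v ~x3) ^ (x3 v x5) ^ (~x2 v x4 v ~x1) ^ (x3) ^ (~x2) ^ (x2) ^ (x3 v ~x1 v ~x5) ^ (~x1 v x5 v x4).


A unit clause contains exactly one literal.
Unit clauses found: (x3), (~x2), (x2).
Count = 3.

3


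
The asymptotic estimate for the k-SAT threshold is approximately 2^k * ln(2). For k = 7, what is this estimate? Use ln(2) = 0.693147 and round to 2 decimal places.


Using the asymptotic formula: threshold ~ 2^k * ln(2).
2^7 = 128.
128 * 0.693147 = 88.72.

88.72


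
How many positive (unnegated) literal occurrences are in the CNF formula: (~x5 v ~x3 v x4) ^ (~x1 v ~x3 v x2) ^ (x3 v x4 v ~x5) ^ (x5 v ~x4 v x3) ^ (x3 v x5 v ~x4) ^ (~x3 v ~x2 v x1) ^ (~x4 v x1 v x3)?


Scan each clause for unnegated literals.
Clause 1: 1 positive; Clause 2: 1 positive; Clause 3: 2 positive; Clause 4: 2 positive; Clause 5: 2 positive; Clause 6: 1 positive; Clause 7: 2 positive.
Total positive literal occurrences = 11.

11


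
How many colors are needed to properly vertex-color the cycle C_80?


A cycle on an even number of vertices is bipartite: alternate two colors around the cycle.
Since 80 is even, two colors suffice, and at least two are needed because the graph has edges.
Chromatic number = 2.

2


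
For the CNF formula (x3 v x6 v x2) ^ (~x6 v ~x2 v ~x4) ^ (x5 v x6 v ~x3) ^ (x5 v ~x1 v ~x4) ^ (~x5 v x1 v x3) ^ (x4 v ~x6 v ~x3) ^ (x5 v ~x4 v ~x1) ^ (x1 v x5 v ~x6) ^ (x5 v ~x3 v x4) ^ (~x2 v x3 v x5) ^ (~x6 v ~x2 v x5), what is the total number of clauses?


Each group enclosed in parentheses joined by ^ is one clause.
Counting the conjuncts: 11 clauses.

11


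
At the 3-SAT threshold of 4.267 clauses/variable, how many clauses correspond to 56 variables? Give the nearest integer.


The 3-SAT phase transition occurs at approximately 4.267 clauses per variable.
m = 4.267 * 56 = 238.952.
Rounded to nearest integer: 239.

239


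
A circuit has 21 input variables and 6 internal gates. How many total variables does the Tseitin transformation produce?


The Tseitin transformation introduces one auxiliary variable per gate.
Total variables = inputs + gates = 21 + 6 = 27.

27


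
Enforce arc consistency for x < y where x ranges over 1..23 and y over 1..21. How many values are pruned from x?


For the constraint x < y, x needs a supporting value in y's domain.
x can be at most 20 (one less than y's maximum).
Valid x values from domain: 20 out of 23.
Pruned = 23 - 20 = 3.

3
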